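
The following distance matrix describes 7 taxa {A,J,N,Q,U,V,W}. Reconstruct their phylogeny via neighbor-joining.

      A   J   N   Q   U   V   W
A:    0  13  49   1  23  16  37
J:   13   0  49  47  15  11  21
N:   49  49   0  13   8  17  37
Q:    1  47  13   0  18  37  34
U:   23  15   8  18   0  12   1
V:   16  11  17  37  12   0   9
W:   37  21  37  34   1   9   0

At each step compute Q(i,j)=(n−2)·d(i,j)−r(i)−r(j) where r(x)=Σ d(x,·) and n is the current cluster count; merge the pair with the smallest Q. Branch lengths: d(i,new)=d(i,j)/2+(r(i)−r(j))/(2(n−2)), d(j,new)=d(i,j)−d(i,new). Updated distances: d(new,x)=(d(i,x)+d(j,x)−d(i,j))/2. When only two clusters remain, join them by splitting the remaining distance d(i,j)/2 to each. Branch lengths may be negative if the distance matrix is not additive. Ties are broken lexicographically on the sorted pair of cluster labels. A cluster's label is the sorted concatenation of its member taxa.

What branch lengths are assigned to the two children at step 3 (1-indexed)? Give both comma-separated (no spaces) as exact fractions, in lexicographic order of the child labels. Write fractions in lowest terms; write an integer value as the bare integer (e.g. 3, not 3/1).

1. join A+Q (d=1, Q=-284) ⇒ AQ; edges |A|=-3/5, |Q|=8/5
  updated: d(AQ,J)=59/2, d(AQ,N)=61/2, d(AQ,U)=20, d(AQ,V)=26, d(AQ,W)=35
2. join N+U (d=8, Q=-331/2) ⇒ NU; edges |N|=235/16, |U|=-107/16
  updated: d(AQ,NU)=85/4, d(J,NU)=28, d(NU,V)=21/2, d(NU,W)=15
3. join AQ+NU (d=85/4, Q=-491/4) ⇒ ANQU; edges |AQ|=403/24, |NU|=107/24
  updated: d(ANQU,J)=145/8, d(ANQU,V)=61/8, d(ANQU,W)=115/8
4. join ANQU+W (d=115/8, Q=-223/4) ⇒ ANQUW; edges |ANQU|=49/8, |W|=33/4
  updated: d(ANQUW,J)=99/8, d(ANQUW,V)=9/8
5. join ANQUW+J (d=99/8, Q=-49/2) ⇒ AJNQUW; edges |ANQUW|=5/4, |J|=89/8
  updated: d(AJNQUW,V)=-1/8
6. join AJNQUW+V (d=-1/8) ⇒ AJNQUVW; edges |AJNQUW|=-1/16, |V|=-1/16
final tree: (((((A:-3/5,Q:8/5):403/24,(N:235/16,U:-107/16):107/24):49/8,W:33/4):5/4,J:89/8):-1/16,V:-1/16)
total length: 455/8

403/24,107/24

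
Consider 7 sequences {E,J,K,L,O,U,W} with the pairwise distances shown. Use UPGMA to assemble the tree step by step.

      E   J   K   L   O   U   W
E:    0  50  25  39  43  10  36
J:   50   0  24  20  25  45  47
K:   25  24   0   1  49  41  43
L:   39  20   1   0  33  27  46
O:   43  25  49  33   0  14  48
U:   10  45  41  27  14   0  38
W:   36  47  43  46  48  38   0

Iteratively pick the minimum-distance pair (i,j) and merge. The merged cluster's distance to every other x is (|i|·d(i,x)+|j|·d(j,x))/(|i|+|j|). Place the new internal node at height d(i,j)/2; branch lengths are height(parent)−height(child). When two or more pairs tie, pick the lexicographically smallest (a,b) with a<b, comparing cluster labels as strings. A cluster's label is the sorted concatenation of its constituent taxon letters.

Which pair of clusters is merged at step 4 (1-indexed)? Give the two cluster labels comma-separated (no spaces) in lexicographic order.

EU,O

iteration 1: select K,L (d=1); attach at lengths (1/2, 1/2); label the merged cluster KL
  updated: d(E,KL)=32, d(J,KL)=22, d(KL,O)=41, d(KL,U)=34, d(KL,W)=89/2
iteration 2: select E,U (d=10); attach at lengths (5, 5); label the merged cluster EU
  updated: d(EU,J)=95/2, d(EU,KL)=33, d(EU,O)=57/2, d(EU,W)=37
iteration 3: select J,KL (d=22); attach at lengths (11, 21/2); label the merged cluster JKL
  updated: d(EU,JKL)=227/6, d(JKL,O)=107/3, d(JKL,W)=136/3
iteration 4: select EU,O (d=57/2); attach at lengths (37/4, 57/4); label the merged cluster EOU
  updated: d(EOU,JKL)=334/9, d(EOU,W)=122/3
iteration 5: select EOU,JKL (d=334/9); attach at lengths (155/36, 68/9); label the merged cluster EJKLOU
  updated: d(EJKLOU,W)=43
iteration 6: select EJKLOU,W (d=43); attach at lengths (53/18, 43/2); label the merged cluster EJKLOUW
final tree: ((((E:5,U:5):37/4,O:57/4):155/36,(J:11,(K:1/2,L:1/2):21/2):68/9):53/18,W:43/2)
total length: 3323/36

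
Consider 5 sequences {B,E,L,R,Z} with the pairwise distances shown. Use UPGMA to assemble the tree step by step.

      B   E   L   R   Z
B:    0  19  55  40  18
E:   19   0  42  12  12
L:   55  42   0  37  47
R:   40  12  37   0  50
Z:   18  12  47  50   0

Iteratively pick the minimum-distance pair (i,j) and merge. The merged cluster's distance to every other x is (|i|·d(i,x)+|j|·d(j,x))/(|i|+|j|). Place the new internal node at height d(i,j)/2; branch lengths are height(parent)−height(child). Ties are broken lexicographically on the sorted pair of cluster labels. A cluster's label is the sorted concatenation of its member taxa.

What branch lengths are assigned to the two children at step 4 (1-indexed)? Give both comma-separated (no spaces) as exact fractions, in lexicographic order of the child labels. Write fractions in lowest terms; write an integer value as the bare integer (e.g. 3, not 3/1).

1. join E+R (d=12) ⇒ ER; edges |E|=6, |R|=6
  updated: d(B,ER)=59/2, d(ER,L)=79/2, d(ER,Z)=31
2. join B+Z (d=18) ⇒ BZ; edges |B|=9, |Z|=9
  updated: d(BZ,ER)=121/4, d(BZ,L)=51
3. join BZ+ER (d=121/4) ⇒ BERZ; edges |BZ|=49/8, |ER|=73/8
  updated: d(BERZ,L)=181/4
4. join BERZ+L (d=181/4) ⇒ BELRZ; edges |BERZ|=15/2, |L|=181/8
final tree: (((B:9,Z:9):49/8,(E:6,R:6):73/8):15/2,L:181/8)
total length: 603/8

15/2,181/8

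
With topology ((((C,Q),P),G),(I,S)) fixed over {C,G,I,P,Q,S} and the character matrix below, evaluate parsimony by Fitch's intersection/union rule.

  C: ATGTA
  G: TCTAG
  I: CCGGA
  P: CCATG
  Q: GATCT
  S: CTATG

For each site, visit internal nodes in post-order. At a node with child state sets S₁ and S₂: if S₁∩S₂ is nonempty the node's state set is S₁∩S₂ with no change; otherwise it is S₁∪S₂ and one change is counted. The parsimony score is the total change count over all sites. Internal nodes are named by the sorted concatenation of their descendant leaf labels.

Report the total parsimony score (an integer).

16

site 0, node CQ: C={A} ∪ Q={G} → {A,G} (+1)
site 0, node CPQ: CQ={A,G} ∪ P={C} → {A,C,G} (+1)
site 0, node CGPQ: CPQ={A,C,G} ∪ G={T} → {A,C,G,T} (+1)
site 0, node IS: I={C} ∩ S={C} → {C} (+0)
site 0, node CGIPQS: CGPQ={A,C,G,T} ∩ IS={C} → {C} (+0)
site 1, node CQ: C={T} ∪ Q={A} → {A,T} (+1)
site 1, node CPQ: CQ={A,T} ∪ P={C} → {A,C,T} (+1)
site 1, node CGPQ: CPQ={A,C,T} ∩ G={C} → {C} (+0)
site 1, node IS: I={C} ∪ S={T} → {C,T} (+1)
site 1, node CGIPQS: CGPQ={C} ∩ IS={C,T} → {C} (+0)
site 2, node CQ: C={G} ∪ Q={T} → {G,T} (+1)
site 2, node CPQ: CQ={G,T} ∪ P={A} → {A,G,T} (+1)
site 2, node CGPQ: CPQ={A,G,T} ∩ G={T} → {T} (+0)
site 2, node IS: I={G} ∪ S={A} → {A,G} (+1)
site 2, node CGIPQS: CGPQ={T} ∪ IS={A,G} → {A,G,T} (+1)
site 3, node CQ: C={T} ∪ Q={C} → {C,T} (+1)
site 3, node CPQ: CQ={C,T} ∩ P={T} → {T} (+0)
site 3, node CGPQ: CPQ={T} ∪ G={A} → {A,T} (+1)
site 3, node IS: I={G} ∪ S={T} → {G,T} (+1)
site 3, node CGIPQS: CGPQ={A,T} ∩ IS={G,T} → {T} (+0)
site 4, node CQ: C={A} ∪ Q={T} → {A,T} (+1)
site 4, node CPQ: CQ={A,T} ∪ P={G} → {A,G,T} (+1)
site 4, node CGPQ: CPQ={A,G,T} ∩ G={G} → {G} (+0)
site 4, node IS: I={A} ∪ S={G} → {A,G} (+1)
site 4, node CGIPQS: CGPQ={G} ∩ IS={A,G} → {G} (+0)
per-site changes: [3, 3, 4, 3, 3]; total = 16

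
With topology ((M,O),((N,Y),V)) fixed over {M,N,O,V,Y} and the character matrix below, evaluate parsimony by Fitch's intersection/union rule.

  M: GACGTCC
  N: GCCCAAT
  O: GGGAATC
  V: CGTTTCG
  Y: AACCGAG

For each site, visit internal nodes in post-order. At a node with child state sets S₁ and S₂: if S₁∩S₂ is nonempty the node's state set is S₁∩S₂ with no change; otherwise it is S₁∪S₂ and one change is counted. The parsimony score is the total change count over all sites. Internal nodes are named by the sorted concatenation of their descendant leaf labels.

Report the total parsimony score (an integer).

17

[col 0] MO: children M:{G}, O:{G} ∩→ {G}; cost 0
[col 0] NY: children N:{G}, Y:{A} ∪→ {A,G}; cost 1
[col 0] NVY: children NY:{A,G}, V:{C} ∪→ {A,C,G}; cost 1
[col 0] MNOVY: children MO:{G}, NVY:{A,C,G} ∩→ {G}; cost 0
[col 1] MO: children M:{A}, O:{G} ∪→ {A,G}; cost 1
[col 1] NY: children N:{C}, Y:{A} ∪→ {A,C}; cost 1
[col 1] NVY: children NY:{A,C}, V:{G} ∪→ {A,C,G}; cost 1
[col 1] MNOVY: children MO:{A,G}, NVY:{A,C,G} ∩→ {A,G}; cost 0
[col 2] MO: children M:{C}, O:{G} ∪→ {C,G}; cost 1
[col 2] NY: children N:{C}, Y:{C} ∩→ {C}; cost 0
[col 2] NVY: children NY:{C}, V:{T} ∪→ {C,T}; cost 1
[col 2] MNOVY: children MO:{C,G}, NVY:{C,T} ∩→ {C}; cost 0
[col 3] MO: children M:{G}, O:{A} ∪→ {A,G}; cost 1
[col 3] NY: children N:{C}, Y:{C} ∩→ {C}; cost 0
[col 3] NVY: children NY:{C}, V:{T} ∪→ {C,T}; cost 1
[col 3] MNOVY: children MO:{A,G}, NVY:{C,T} ∪→ {A,C,G,T}; cost 1
[col 4] MO: children M:{T}, O:{A} ∪→ {A,T}; cost 1
[col 4] NY: children N:{A}, Y:{G} ∪→ {A,G}; cost 1
[col 4] NVY: children NY:{A,G}, V:{T} ∪→ {A,G,T}; cost 1
[col 4] MNOVY: children MO:{A,T}, NVY:{A,G,T} ∩→ {A,T}; cost 0
[col 5] MO: children M:{C}, O:{T} ∪→ {C,T}; cost 1
[col 5] NY: children N:{A}, Y:{A} ∩→ {A}; cost 0
[col 5] NVY: children NY:{A}, V:{C} ∪→ {A,C}; cost 1
[col 5] MNOVY: children MO:{C,T}, NVY:{A,C} ∩→ {C}; cost 0
[col 6] MO: children M:{C}, O:{C} ∩→ {C}; cost 0
[col 6] NY: children N:{T}, Y:{G} ∪→ {G,T}; cost 1
[col 6] NVY: children NY:{G,T}, V:{G} ∩→ {G}; cost 0
[col 6] MNOVY: children MO:{C}, NVY:{G} ∪→ {C,G}; cost 1
per-site changes: [2, 3, 2, 3, 3, 2, 2]; total = 17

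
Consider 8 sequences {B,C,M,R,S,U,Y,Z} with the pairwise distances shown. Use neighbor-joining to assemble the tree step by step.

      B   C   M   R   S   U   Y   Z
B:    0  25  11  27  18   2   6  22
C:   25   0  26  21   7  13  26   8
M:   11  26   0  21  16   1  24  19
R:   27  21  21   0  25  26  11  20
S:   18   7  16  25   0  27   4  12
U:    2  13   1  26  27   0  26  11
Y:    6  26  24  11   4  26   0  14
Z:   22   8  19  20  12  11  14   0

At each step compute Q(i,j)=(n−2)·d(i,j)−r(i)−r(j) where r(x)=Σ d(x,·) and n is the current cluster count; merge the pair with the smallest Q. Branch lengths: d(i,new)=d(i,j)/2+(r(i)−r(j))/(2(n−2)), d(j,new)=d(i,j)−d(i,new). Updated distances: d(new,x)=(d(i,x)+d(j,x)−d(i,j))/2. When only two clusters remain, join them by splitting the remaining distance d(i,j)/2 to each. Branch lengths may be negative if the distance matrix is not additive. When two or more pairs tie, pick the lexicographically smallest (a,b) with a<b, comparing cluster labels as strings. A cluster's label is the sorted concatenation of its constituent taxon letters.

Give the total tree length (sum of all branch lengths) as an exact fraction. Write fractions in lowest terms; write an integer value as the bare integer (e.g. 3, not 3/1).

1. join M+U (d=1, Q=-218) ⇒ MU; edges |M|=3/2, |U|=-1/2
  updated: d(B,MU)=6, d(C,MU)=19, d(MU,R)=23, d(MU,S)=21, d(MU,Y)=49/2, d(MU,Z)=29/2
2. join B+MU (d=6, Q=-182) ⇒ BMU; edges |B|=13/5, |MU|=17/5
  updated: d(BMU,C)=19, d(BMU,R)=22, d(BMU,S)=33/2, d(BMU,Y)=49/4, d(BMU,Z)=61/4
3. join R+Y (d=11, Q=-489/4) ⇒ RY; edges |R|=303/32, |Y|=49/32
  updated: d(BMU,RY)=93/8, d(C,RY)=18, d(RY,S)=9, d(RY,Z)=23/2
4. join BMU+RY (d=93/8, Q=-621/8) ⇒ BMRUY; edges |BMU|=377/48, |RY|=181/48
  updated: d(BMRUY,C)=203/16, d(BMRUY,S)=111/16, d(BMRUY,Z)=121/16
5. join BMRUY+Z (d=121/16, Q=-317/8) ⇒ BMRUYZ; edges |BMRUY|=59/16, |Z|=31/8
  updated: d(BMRUYZ,C)=105/16, d(BMRUYZ,S)=91/16
6. join BMRUYZ+C (d=105/16, Q=-77/4) ⇒ BCMRUYZ; edges |BMRUYZ|=21/8, |C|=63/16
  updated: d(BCMRUYZ,S)=49/16
7. join BCMRUYZ+S (d=49/16) ⇒ BCMRSUYZ; edges |BCMRUYZ|=49/32, |S|=49/32
final tree: (((((B:13/5,(M:3/2,U:-1/2):17/5):377/48,(R:303/32,Y:49/32):181/48):59/16,Z:31/8):21/8,C:63/16):49/32,S:49/32)
total length: 749/16

749/16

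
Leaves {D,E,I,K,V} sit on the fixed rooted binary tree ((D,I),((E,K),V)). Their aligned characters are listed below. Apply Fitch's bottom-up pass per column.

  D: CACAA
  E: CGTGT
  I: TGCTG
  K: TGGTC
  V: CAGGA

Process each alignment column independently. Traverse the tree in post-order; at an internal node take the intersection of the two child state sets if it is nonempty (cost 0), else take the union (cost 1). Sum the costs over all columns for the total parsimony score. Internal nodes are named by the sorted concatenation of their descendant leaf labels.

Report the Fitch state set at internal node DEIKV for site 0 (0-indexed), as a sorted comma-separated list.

C

site 0, node DI: D={C} ∪ I={T} → {C,T} (+1)
site 0, node EK: E={C} ∪ K={T} → {C,T} (+1)
site 0, node EKV: EK={C,T} ∩ V={C} → {C} (+0)
site 0, node DEIKV: DI={C,T} ∩ EKV={C} → {C} (+0)
site 1, node DI: D={A} ∪ I={G} → {A,G} (+1)
site 1, node EK: E={G} ∩ K={G} → {G} (+0)
site 1, node EKV: EK={G} ∪ V={A} → {A,G} (+1)
site 1, node DEIKV: DI={A,G} ∩ EKV={A,G} → {A,G} (+0)
site 2, node DI: D={C} ∩ I={C} → {C} (+0)
site 2, node EK: E={T} ∪ K={G} → {G,T} (+1)
site 2, node EKV: EK={G,T} ∩ V={G} → {G} (+0)
site 2, node DEIKV: DI={C} ∪ EKV={G} → {C,G} (+1)
site 3, node DI: D={A} ∪ I={T} → {A,T} (+1)
site 3, node EK: E={G} ∪ K={T} → {G,T} (+1)
site 3, node EKV: EK={G,T} ∩ V={G} → {G} (+0)
site 3, node DEIKV: DI={A,T} ∪ EKV={G} → {A,G,T} (+1)
site 4, node DI: D={A} ∪ I={G} → {A,G} (+1)
site 4, node EK: E={T} ∪ K={C} → {C,T} (+1)
site 4, node EKV: EK={C,T} ∪ V={A} → {A,C,T} (+1)
site 4, node DEIKV: DI={A,G} ∩ EKV={A,C,T} → {A} (+0)
per-site changes: [2, 2, 2, 3, 3]; total = 12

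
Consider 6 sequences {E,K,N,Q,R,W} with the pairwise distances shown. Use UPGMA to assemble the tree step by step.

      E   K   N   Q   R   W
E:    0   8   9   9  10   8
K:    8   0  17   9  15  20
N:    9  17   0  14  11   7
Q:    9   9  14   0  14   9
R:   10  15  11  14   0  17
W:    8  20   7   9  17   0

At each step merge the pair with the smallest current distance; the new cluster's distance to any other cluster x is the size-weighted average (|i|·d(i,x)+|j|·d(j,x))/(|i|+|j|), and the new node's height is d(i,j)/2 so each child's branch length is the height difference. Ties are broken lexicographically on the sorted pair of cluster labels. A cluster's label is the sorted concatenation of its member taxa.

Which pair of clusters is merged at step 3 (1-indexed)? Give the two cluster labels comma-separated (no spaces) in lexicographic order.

iteration 1: select N,W (d=7); attach at lengths (7/2, 7/2); label the merged cluster NW
  updated: d(E,NW)=17/2, d(K,NW)=37/2, d(NW,Q)=23/2, d(NW,R)=14
iteration 2: select E,K (d=8); attach at lengths (4, 4); label the merged cluster EK
  updated: d(EK,NW)=27/2, d(EK,Q)=9, d(EK,R)=25/2
iteration 3: select EK,Q (d=9); attach at lengths (1/2, 9/2); label the merged cluster EKQ
  updated: d(EKQ,NW)=77/6, d(EKQ,R)=13
iteration 4: select EKQ,NW (d=77/6); attach at lengths (23/12, 35/12); label the merged cluster EKNQW
  updated: d(EKNQW,R)=67/5
iteration 5: select EKNQW,R (d=67/5); attach at lengths (17/60, 67/10); label the merged cluster EKNQRW
final tree: ((((E:4,K:4):1/2,Q:9/2):23/12,(N:7/2,W:7/2):35/12):17/60,R:67/10)
total length: 1909/60

EK,Q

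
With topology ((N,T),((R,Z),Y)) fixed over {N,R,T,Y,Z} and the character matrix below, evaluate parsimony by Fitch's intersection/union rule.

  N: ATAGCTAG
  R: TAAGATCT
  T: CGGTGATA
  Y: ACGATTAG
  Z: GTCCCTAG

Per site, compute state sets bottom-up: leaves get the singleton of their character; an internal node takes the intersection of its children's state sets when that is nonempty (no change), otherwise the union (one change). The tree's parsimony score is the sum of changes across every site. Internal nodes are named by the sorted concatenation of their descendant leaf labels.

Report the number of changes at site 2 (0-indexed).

NT@0: {A} ∪ {C} = {A,C} (union, +1)
RZ@0: {T} ∪ {G} = {G,T} (union, +1)
RYZ@0: {G,T} ∪ {A} = {A,G,T} (union, +1)
NRTYZ@0: {A,C} ∩ {A,G,T} = {A} (intersection, +0)
NT@1: {T} ∪ {G} = {G,T} (union, +1)
RZ@1: {A} ∪ {T} = {A,T} (union, +1)
RYZ@1: {A,T} ∪ {C} = {A,C,T} (union, +1)
NRTYZ@1: {G,T} ∩ {A,C,T} = {T} (intersection, +0)
NT@2: {A} ∪ {G} = {A,G} (union, +1)
RZ@2: {A} ∪ {C} = {A,C} (union, +1)
RYZ@2: {A,C} ∪ {G} = {A,C,G} (union, +1)
NRTYZ@2: {A,G} ∩ {A,C,G} = {A,G} (intersection, +0)
NT@3: {G} ∪ {T} = {G,T} (union, +1)
RZ@3: {G} ∪ {C} = {C,G} (union, +1)
RYZ@3: {C,G} ∪ {A} = {A,C,G} (union, +1)
NRTYZ@3: {G,T} ∩ {A,C,G} = {G} (intersection, +0)
NT@4: {C} ∪ {G} = {C,G} (union, +1)
RZ@4: {A} ∪ {C} = {A,C} (union, +1)
RYZ@4: {A,C} ∪ {T} = {A,C,T} (union, +1)
NRTYZ@4: {C,G} ∩ {A,C,T} = {C} (intersection, +0)
NT@5: {T} ∪ {A} = {A,T} (union, +1)
RZ@5: {T} ∩ {T} = {T} (intersection, +0)
RYZ@5: {T} ∩ {T} = {T} (intersection, +0)
NRTYZ@5: {A,T} ∩ {T} = {T} (intersection, +0)
NT@6: {A} ∪ {T} = {A,T} (union, +1)
RZ@6: {C} ∪ {A} = {A,C} (union, +1)
RYZ@6: {A,C} ∩ {A} = {A} (intersection, +0)
NRTYZ@6: {A,T} ∩ {A} = {A} (intersection, +0)
NT@7: {G} ∪ {A} = {A,G} (union, +1)
RZ@7: {T} ∪ {G} = {G,T} (union, +1)
RYZ@7: {G,T} ∩ {G} = {G} (intersection, +0)
NRTYZ@7: {A,G} ∩ {G} = {G} (intersection, +0)
per-site changes: [3, 3, 3, 3, 3, 1, 2, 2]; total = 20

3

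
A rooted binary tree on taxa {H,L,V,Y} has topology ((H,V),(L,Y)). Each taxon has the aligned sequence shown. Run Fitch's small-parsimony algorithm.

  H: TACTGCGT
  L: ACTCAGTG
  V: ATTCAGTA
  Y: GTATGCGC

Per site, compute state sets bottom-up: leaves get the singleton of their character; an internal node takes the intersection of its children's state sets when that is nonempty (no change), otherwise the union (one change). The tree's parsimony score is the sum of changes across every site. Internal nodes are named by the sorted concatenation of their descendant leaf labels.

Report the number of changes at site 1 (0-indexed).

site 0, node HV: H={T} ∪ V={A} → {A,T} (+1)
site 0, node LY: L={A} ∪ Y={G} → {A,G} (+1)
site 0, node HLVY: HV={A,T} ∩ LY={A,G} → {A} (+0)
site 1, node HV: H={A} ∪ V={T} → {A,T} (+1)
site 1, node LY: L={C} ∪ Y={T} → {C,T} (+1)
site 1, node HLVY: HV={A,T} ∩ LY={C,T} → {T} (+0)
site 2, node HV: H={C} ∪ V={T} → {C,T} (+1)
site 2, node LY: L={T} ∪ Y={A} → {A,T} (+1)
site 2, node HLVY: HV={C,T} ∩ LY={A,T} → {T} (+0)
site 3, node HV: H={T} ∪ V={C} → {C,T} (+1)
site 3, node LY: L={C} ∪ Y={T} → {C,T} (+1)
site 3, node HLVY: HV={C,T} ∩ LY={C,T} → {C,T} (+0)
site 4, node HV: H={G} ∪ V={A} → {A,G} (+1)
site 4, node LY: L={A} ∪ Y={G} → {A,G} (+1)
site 4, node HLVY: HV={A,G} ∩ LY={A,G} → {A,G} (+0)
site 5, node HV: H={C} ∪ V={G} → {C,G} (+1)
site 5, node LY: L={G} ∪ Y={C} → {C,G} (+1)
site 5, node HLVY: HV={C,G} ∩ LY={C,G} → {C,G} (+0)
site 6, node HV: H={G} ∪ V={T} → {G,T} (+1)
site 6, node LY: L={T} ∪ Y={G} → {G,T} (+1)
site 6, node HLVY: HV={G,T} ∩ LY={G,T} → {G,T} (+0)
site 7, node HV: H={T} ∪ V={A} → {A,T} (+1)
site 7, node LY: L={G} ∪ Y={C} → {C,G} (+1)
site 7, node HLVY: HV={A,T} ∪ LY={C,G} → {A,C,G,T} (+1)
per-site changes: [2, 2, 2, 2, 2, 2, 2, 3]; total = 17

2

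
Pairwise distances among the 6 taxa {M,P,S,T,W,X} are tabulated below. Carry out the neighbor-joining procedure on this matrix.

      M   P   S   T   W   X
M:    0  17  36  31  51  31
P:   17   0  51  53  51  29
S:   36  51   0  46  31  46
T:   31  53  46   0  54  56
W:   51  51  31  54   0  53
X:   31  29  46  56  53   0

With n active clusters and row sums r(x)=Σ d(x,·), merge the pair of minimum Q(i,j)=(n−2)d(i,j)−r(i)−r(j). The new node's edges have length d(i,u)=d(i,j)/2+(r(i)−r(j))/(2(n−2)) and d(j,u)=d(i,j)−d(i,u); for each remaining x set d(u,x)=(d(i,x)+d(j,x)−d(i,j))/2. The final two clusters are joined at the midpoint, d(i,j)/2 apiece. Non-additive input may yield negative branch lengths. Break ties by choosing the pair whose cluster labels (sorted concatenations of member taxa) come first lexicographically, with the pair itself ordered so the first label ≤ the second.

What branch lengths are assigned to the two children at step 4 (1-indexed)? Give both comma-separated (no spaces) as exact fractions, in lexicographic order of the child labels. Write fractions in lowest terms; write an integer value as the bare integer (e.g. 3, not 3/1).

81/16,173/16

1. join S+W (d=31, Q=-326) ⇒ SW; edges |S|=47/4, |W|=77/4
  updated: d(M,SW)=28, d(P,SW)=71/2, d(SW,T)=69/2, d(SW,X)=34
2. join SW+T (d=69/2, Q=-203) ⇒ STW; edges |SW|=61/6, |T|=73/3
  updated: d(M,STW)=49/4, d(P,STW)=27, d(STW,X)=111/4
3. join M+STW (d=49/4, Q=-411/4) ⇒ MSTW; edges |M|=71/16, |STW|=125/16
  updated: d(MSTW,P)=127/8, d(MSTW,X)=93/4
4. join MSTW+P (d=127/8, Q=-545/8) ⇒ MPSTW; edges |MSTW|=81/16, |P|=173/16
  updated: d(MPSTW,X)=291/16
5. join MPSTW+X (d=291/16) ⇒ MPSTWX; edges |MPSTW|=291/32, |X|=291/32
final tree: (((M:71/16,((S:47/4,W:77/4):61/6,T:73/3):125/16):81/16,P:173/16):291/32,X:291/32)
total length: 1789/16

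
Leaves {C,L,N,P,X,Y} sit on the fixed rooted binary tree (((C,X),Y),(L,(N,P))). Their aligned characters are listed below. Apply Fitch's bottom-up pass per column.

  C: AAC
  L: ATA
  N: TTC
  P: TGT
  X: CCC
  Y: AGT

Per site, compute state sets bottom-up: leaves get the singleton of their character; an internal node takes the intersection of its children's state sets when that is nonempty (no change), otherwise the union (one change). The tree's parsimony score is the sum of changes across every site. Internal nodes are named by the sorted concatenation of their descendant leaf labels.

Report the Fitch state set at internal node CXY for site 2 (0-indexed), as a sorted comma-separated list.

C,T

[col 0] CX: children C:{A}, X:{C} ∪→ {A,C}; cost 1
[col 0] CXY: children CX:{A,C}, Y:{A} ∩→ {A}; cost 0
[col 0] NP: children N:{T}, P:{T} ∩→ {T}; cost 0
[col 0] LNP: children L:{A}, NP:{T} ∪→ {A,T}; cost 1
[col 0] CLNPXY: children CXY:{A}, LNP:{A,T} ∩→ {A}; cost 0
[col 1] CX: children C:{A}, X:{C} ∪→ {A,C}; cost 1
[col 1] CXY: children CX:{A,C}, Y:{G} ∪→ {A,C,G}; cost 1
[col 1] NP: children N:{T}, P:{G} ∪→ {G,T}; cost 1
[col 1] LNP: children L:{T}, NP:{G,T} ∩→ {T}; cost 0
[col 1] CLNPXY: children CXY:{A,C,G}, LNP:{T} ∪→ {A,C,G,T}; cost 1
[col 2] CX: children C:{C}, X:{C} ∩→ {C}; cost 0
[col 2] CXY: children CX:{C}, Y:{T} ∪→ {C,T}; cost 1
[col 2] NP: children N:{C}, P:{T} ∪→ {C,T}; cost 1
[col 2] LNP: children L:{A}, NP:{C,T} ∪→ {A,C,T}; cost 1
[col 2] CLNPXY: children CXY:{C,T}, LNP:{A,C,T} ∩→ {C,T}; cost 0
per-site changes: [2, 4, 3]; total = 9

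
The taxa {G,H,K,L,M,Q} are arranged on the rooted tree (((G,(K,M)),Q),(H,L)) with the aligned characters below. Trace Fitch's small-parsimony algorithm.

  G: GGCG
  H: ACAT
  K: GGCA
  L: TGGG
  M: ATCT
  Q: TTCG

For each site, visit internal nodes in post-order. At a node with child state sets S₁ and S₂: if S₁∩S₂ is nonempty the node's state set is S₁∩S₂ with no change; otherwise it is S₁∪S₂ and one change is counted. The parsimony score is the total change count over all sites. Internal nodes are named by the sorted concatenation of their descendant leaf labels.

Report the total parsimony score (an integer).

[col 0] KM: children K:{G}, M:{A} ∪→ {A,G}; cost 1
[col 0] GKM: children G:{G}, KM:{A,G} ∩→ {G}; cost 0
[col 0] GKMQ: children GKM:{G}, Q:{T} ∪→ {G,T}; cost 1
[col 0] HL: children H:{A}, L:{T} ∪→ {A,T}; cost 1
[col 0] GHKLMQ: children GKMQ:{G,T}, HL:{A,T} ∩→ {T}; cost 0
[col 1] KM: children K:{G}, M:{T} ∪→ {G,T}; cost 1
[col 1] GKM: children G:{G}, KM:{G,T} ∩→ {G}; cost 0
[col 1] GKMQ: children GKM:{G}, Q:{T} ∪→ {G,T}; cost 1
[col 1] HL: children H:{C}, L:{G} ∪→ {C,G}; cost 1
[col 1] GHKLMQ: children GKMQ:{G,T}, HL:{C,G} ∩→ {G}; cost 0
[col 2] KM: children K:{C}, M:{C} ∩→ {C}; cost 0
[col 2] GKM: children G:{C}, KM:{C} ∩→ {C}; cost 0
[col 2] GKMQ: children GKM:{C}, Q:{C} ∩→ {C}; cost 0
[col 2] HL: children H:{A}, L:{G} ∪→ {A,G}; cost 1
[col 2] GHKLMQ: children GKMQ:{C}, HL:{A,G} ∪→ {A,C,G}; cost 1
[col 3] KM: children K:{A}, M:{T} ∪→ {A,T}; cost 1
[col 3] GKM: children G:{G}, KM:{A,T} ∪→ {A,G,T}; cost 1
[col 3] GKMQ: children GKM:{A,G,T}, Q:{G} ∩→ {G}; cost 0
[col 3] HL: children H:{T}, L:{G} ∪→ {G,T}; cost 1
[col 3] GHKLMQ: children GKMQ:{G}, HL:{G,T} ∩→ {G}; cost 0
per-site changes: [3, 3, 2, 3]; total = 11

11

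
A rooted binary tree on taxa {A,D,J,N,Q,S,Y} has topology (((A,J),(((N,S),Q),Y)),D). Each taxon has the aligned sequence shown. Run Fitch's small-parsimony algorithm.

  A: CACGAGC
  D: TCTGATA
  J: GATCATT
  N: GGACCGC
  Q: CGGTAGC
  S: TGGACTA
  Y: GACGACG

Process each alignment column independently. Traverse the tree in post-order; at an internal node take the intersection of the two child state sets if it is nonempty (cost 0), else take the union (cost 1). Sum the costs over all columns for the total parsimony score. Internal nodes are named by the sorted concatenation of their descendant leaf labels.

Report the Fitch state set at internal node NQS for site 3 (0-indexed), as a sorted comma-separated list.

[col 0] AJ: children A:{C}, J:{G} ∪→ {C,G}; cost 1
[col 0] NS: children N:{G}, S:{T} ∪→ {G,T}; cost 1
[col 0] NQS: children NS:{G,T}, Q:{C} ∪→ {C,G,T}; cost 1
[col 0] NQSY: children NQS:{C,G,T}, Y:{G} ∩→ {G}; cost 0
[col 0] AJNQSY: children AJ:{C,G}, NQSY:{G} ∩→ {G}; cost 0
[col 0] ADJNQSY: children AJNQSY:{G}, D:{T} ∪→ {G,T}; cost 1
[col 1] AJ: children A:{A}, J:{A} ∩→ {A}; cost 0
[col 1] NS: children N:{G}, S:{G} ∩→ {G}; cost 0
[col 1] NQS: children NS:{G}, Q:{G} ∩→ {G}; cost 0
[col 1] NQSY: children NQS:{G}, Y:{A} ∪→ {A,G}; cost 1
[col 1] AJNQSY: children AJ:{A}, NQSY:{A,G} ∩→ {A}; cost 0
[col 1] ADJNQSY: children AJNQSY:{A}, D:{C} ∪→ {A,C}; cost 1
[col 2] AJ: children A:{C}, J:{T} ∪→ {C,T}; cost 1
[col 2] NS: children N:{A}, S:{G} ∪→ {A,G}; cost 1
[col 2] NQS: children NS:{A,G}, Q:{G} ∩→ {G}; cost 0
[col 2] NQSY: children NQS:{G}, Y:{C} ∪→ {C,G}; cost 1
[col 2] AJNQSY: children AJ:{C,T}, NQSY:{C,G} ∩→ {C}; cost 0
[col 2] ADJNQSY: children AJNQSY:{C}, D:{T} ∪→ {C,T}; cost 1
[col 3] AJ: children A:{G}, J:{C} ∪→ {C,G}; cost 1
[col 3] NS: children N:{C}, S:{A} ∪→ {A,C}; cost 1
[col 3] NQS: children NS:{A,C}, Q:{T} ∪→ {A,C,T}; cost 1
[col 3] NQSY: children NQS:{A,C,T}, Y:{G} ∪→ {A,C,G,T}; cost 1
[col 3] AJNQSY: children AJ:{C,G}, NQSY:{A,C,G,T} ∩→ {C,G}; cost 0
[col 3] ADJNQSY: children AJNQSY:{C,G}, D:{G} ∩→ {G}; cost 0
[col 4] AJ: children A:{A}, J:{A} ∩→ {A}; cost 0
[col 4] NS: children N:{C}, S:{C} ∩→ {C}; cost 0
[col 4] NQS: children NS:{C}, Q:{A} ∪→ {A,C}; cost 1
[col 4] NQSY: children NQS:{A,C}, Y:{A} ∩→ {A}; cost 0
[col 4] AJNQSY: children AJ:{A}, NQSY:{A} ∩→ {A}; cost 0
[col 4] ADJNQSY: children AJNQSY:{A}, D:{A} ∩→ {A}; cost 0
[col 5] AJ: children A:{G}, J:{T} ∪→ {G,T}; cost 1
[col 5] NS: children N:{G}, S:{T} ∪→ {G,T}; cost 1
[col 5] NQS: children NS:{G,T}, Q:{G} ∩→ {G}; cost 0
[col 5] NQSY: children NQS:{G}, Y:{C} ∪→ {C,G}; cost 1
[col 5] AJNQSY: children AJ:{G,T}, NQSY:{C,G} ∩→ {G}; cost 0
[col 5] ADJNQSY: children AJNQSY:{G}, D:{T} ∪→ {G,T}; cost 1
[col 6] AJ: children A:{C}, J:{T} ∪→ {C,T}; cost 1
[col 6] NS: children N:{C}, S:{A} ∪→ {A,C}; cost 1
[col 6] NQS: children NS:{A,C}, Q:{C} ∩→ {C}; cost 0
[col 6] NQSY: children NQS:{C}, Y:{G} ∪→ {C,G}; cost 1
[col 6] AJNQSY: children AJ:{C,T}, NQSY:{C,G} ∩→ {C}; cost 0
[col 6] ADJNQSY: children AJNQSY:{C}, D:{A} ∪→ {A,C}; cost 1
per-site changes: [4, 2, 4, 4, 1, 4, 4]; total = 23

A,C,T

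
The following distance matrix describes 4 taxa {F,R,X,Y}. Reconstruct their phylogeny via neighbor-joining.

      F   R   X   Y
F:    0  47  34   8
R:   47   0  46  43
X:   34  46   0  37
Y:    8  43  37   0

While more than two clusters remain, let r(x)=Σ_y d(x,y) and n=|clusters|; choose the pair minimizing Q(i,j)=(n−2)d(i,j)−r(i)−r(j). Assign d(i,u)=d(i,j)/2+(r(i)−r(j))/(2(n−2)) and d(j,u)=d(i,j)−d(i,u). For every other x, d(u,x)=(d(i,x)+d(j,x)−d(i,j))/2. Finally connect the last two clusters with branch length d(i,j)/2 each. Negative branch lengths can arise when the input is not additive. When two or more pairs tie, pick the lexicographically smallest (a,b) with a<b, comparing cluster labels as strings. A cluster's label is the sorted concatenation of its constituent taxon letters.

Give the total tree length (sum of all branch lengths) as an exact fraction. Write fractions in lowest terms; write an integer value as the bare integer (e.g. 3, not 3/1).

step 1: merge (F,Y) at d=8, Q=-161; branch lengths F→17/4, Y→15/4; new cluster FY
  updated: d(FY,R)=41, d(FY,X)=63/2
step 2: merge (FY,R) at d=41, Q=-237/2; branch lengths FY→53/4, R→111/4; new cluster FRY
  updated: d(FRY,X)=73/4
step 3: merge (FRY,X) at d=73/4; branch lengths FRY→73/8, X→73/8; new cluster FRXY
final tree: (((F:17/4,Y:15/4):53/4,R:111/4):73/8,X:73/8)
total length: 269/4

269/4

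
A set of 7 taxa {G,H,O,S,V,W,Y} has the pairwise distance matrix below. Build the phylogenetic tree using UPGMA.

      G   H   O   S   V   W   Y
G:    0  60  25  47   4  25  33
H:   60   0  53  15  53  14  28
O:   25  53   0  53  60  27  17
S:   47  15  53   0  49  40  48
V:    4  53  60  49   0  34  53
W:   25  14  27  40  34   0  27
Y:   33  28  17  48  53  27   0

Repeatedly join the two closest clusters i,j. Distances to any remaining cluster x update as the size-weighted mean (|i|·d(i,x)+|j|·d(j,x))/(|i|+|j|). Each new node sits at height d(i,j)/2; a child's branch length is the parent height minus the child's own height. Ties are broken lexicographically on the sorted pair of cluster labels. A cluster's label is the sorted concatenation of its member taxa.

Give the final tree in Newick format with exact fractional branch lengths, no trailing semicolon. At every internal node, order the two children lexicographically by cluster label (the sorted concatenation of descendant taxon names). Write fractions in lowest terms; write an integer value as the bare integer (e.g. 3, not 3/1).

iteration 1: select G,V (d=4); attach at lengths (2, 2); label the merged cluster GV
  updated: d(GV,H)=113/2, d(GV,O)=85/2, d(GV,S)=48, d(GV,W)=59/2, d(GV,Y)=43
iteration 2: select H,W (d=14); attach at lengths (7, 7); label the merged cluster HW
  updated: d(GV,HW)=43, d(HW,O)=40, d(HW,S)=55/2, d(HW,Y)=55/2
iteration 3: select O,Y (d=17); attach at lengths (17/2, 17/2); label the merged cluster OY
  updated: d(GV,OY)=171/4, d(HW,OY)=135/4, d(OY,S)=101/2
iteration 4: select HW,S (d=55/2); attach at lengths (27/4, 55/4); label the merged cluster HSW
  updated: d(GV,HSW)=134/3, d(HSW,OY)=118/3
iteration 5: select HSW,OY (d=118/3); attach at lengths (71/12, 67/6); label the merged cluster HOSWY
  updated: d(GV,HOSWY)=439/10
iteration 6: select GV,HOSWY (d=439/10); attach at lengths (399/20, 137/60); label the merged cluster GHOSVWY
final tree: ((G:2,V:2):399/20,(((H:7,W:7):27/4,S:55/4):71/12,(O:17/2,Y:17/2):67/6):137/60)
total length: 5689/60

((G:2,V:2):399/20,(((H:7,W:7):27/4,S:55/4):71/12,(O:17/2,Y:17/2):67/6):137/60)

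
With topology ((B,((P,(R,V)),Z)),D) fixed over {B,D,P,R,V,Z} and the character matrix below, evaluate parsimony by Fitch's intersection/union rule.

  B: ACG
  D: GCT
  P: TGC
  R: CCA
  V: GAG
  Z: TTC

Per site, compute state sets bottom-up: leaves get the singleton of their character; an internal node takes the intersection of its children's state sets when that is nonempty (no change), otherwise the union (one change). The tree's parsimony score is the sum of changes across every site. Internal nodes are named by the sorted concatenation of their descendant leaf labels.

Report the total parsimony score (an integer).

[col 0] RV: children R:{C}, V:{G} ∪→ {C,G}; cost 1
[col 0] PRV: children P:{T}, RV:{C,G} ∪→ {C,G,T}; cost 1
[col 0] PRVZ: children PRV:{C,G,T}, Z:{T} ∩→ {T}; cost 0
[col 0] BPRVZ: children B:{A}, PRVZ:{T} ∪→ {A,T}; cost 1
[col 0] BDPRVZ: children BPRVZ:{A,T}, D:{G} ∪→ {A,G,T}; cost 1
[col 1] RV: children R:{C}, V:{A} ∪→ {A,C}; cost 1
[col 1] PRV: children P:{G}, RV:{A,C} ∪→ {A,C,G}; cost 1
[col 1] PRVZ: children PRV:{A,C,G}, Z:{T} ∪→ {A,C,G,T}; cost 1
[col 1] BPRVZ: children B:{C}, PRVZ:{A,C,G,T} ∩→ {C}; cost 0
[col 1] BDPRVZ: children BPRVZ:{C}, D:{C} ∩→ {C}; cost 0
[col 2] RV: children R:{A}, V:{G} ∪→ {A,G}; cost 1
[col 2] PRV: children P:{C}, RV:{A,G} ∪→ {A,C,G}; cost 1
[col 2] PRVZ: children PRV:{A,C,G}, Z:{C} ∩→ {C}; cost 0
[col 2] BPRVZ: children B:{G}, PRVZ:{C} ∪→ {C,G}; cost 1
[col 2] BDPRVZ: children BPRVZ:{C,G}, D:{T} ∪→ {C,G,T}; cost 1
per-site changes: [4, 3, 4]; total = 11

11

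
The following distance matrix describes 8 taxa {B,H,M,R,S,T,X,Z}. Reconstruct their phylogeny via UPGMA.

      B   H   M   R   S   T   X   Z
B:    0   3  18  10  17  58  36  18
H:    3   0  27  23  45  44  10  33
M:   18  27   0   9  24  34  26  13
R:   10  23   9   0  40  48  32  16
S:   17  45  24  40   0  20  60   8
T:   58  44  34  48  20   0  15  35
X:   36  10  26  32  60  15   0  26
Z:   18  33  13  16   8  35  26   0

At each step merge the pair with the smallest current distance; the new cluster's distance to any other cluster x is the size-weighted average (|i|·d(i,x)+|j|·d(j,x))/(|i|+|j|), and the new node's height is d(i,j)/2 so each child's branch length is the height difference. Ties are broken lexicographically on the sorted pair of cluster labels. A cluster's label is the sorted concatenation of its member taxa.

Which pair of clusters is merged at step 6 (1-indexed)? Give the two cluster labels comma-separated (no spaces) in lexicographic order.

1. join B+H (d=3) ⇒ BH; edges |B|=3/2, |H|=3/2
  updated: d(BH,M)=45/2, d(BH,R)=33/2, d(BH,S)=31, d(BH,T)=51, d(BH,X)=23, d(BH,Z)=51/2
2. join S+Z (d=8) ⇒ SZ; edges |S|=4, |Z|=4
  updated: d(BH,SZ)=113/4, d(M,SZ)=37/2, d(R,SZ)=28, d(SZ,T)=55/2, d(SZ,X)=43
3. join M+R (d=9) ⇒ MR; edges |M|=9/2, |R|=9/2
  updated: d(BH,MR)=39/2, d(MR,SZ)=93/4, d(MR,T)=41, d(MR,X)=29
4. join T+X (d=15) ⇒ TX; edges |T|=15/2, |X|=15/2
  updated: d(BH,TX)=37, d(MR,TX)=35, d(SZ,TX)=141/4
5. join BH+MR (d=39/2) ⇒ BHMR; edges |BH|=33/4, |MR|=21/4
  updated: d(BHMR,SZ)=103/4, d(BHMR,TX)=36
6. join BHMR+SZ (d=103/4) ⇒ BHMRSZ; edges |BHMR|=25/8, |SZ|=71/8
  updated: d(BHMRSZ,TX)=143/4
7. join BHMRSZ+TX (d=143/4) ⇒ BHMRSTXZ; edges |BHMRSZ|=5, |TX|=83/8
final tree: ((((B:3/2,H:3/2):33/4,(M:9/2,R:9/2):21/4):25/8,(S:4,Z:4):71/8):5,(T:15/2,X:15/2):83/8)
total length: 607/8

BHMR,SZ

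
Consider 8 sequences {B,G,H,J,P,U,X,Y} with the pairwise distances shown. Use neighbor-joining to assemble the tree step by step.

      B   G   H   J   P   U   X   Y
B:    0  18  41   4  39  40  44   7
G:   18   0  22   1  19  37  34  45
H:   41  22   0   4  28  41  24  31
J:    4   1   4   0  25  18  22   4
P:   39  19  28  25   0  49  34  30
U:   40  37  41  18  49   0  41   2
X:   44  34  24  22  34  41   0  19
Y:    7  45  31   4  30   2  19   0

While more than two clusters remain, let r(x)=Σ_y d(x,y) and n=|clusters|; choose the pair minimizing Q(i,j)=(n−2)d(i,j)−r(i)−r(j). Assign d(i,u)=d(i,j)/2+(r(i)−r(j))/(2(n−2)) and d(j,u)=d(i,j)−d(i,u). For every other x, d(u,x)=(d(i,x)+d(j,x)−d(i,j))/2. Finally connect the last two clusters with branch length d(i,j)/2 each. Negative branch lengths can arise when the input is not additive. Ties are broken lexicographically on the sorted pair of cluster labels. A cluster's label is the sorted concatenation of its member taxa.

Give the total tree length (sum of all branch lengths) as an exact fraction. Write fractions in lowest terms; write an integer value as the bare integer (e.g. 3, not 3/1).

2473/32

iteration 1: select U,Y (d=2, Q=-354); attach at lengths (17/2, -13/2); label the merged cluster UY
  updated: d(B,UY)=45/2, d(G,UY)=40, d(H,UY)=35, d(J,UY)=10, d(P,UY)=77/2, d(UY,X)=29
iteration 2: select B,UY (d=45/2, Q=-231); attach at lengths (53/5, 119/10); label the merged cluster BUY
  updated: d(BUY,G)=71/4, d(BUY,H)=107/4, d(BUY,J)=-17/4, d(BUY,P)=55/2, d(BUY,X)=101/4
iteration 3: select BUY,J (d=-17/4, Q=-631/4); attach at lengths (113/32, -249/32); label the merged cluster BJUY
  updated: d(BJUY,G)=23/2, d(BJUY,H)=35/2, d(BJUY,P)=227/8, d(BJUY,X)=103/4
iteration 4: select G,P (d=19, Q=-1111/8); attach at lengths (91/16, 213/16); label the merged cluster GP
  updated: d(BJUY,GP)=167/16, d(GP,H)=31/2, d(GP,X)=49/2
iteration 5: select BJUY,GP (d=167/16, Q=-333/4); attach at lengths (193/32, 141/32); label the merged cluster BGJPUY
  updated: d(BGJPUY,H)=361/32, d(BGJPUY,X)=637/32
iteration 6: select BGJPUY,H (d=361/32, Q=-883/16); attach at lengths (115/32, 123/16); label the merged cluster BGHJPUY
  updated: d(BGHJPUY,X)=261/16
iteration 7: select BGHJPUY,X (d=261/16); attach at lengths (261/32, 261/32); label the merged cluster BGHJPUXY
final tree: (((((B:53/5,(U:17/2,Y:-13/2):119/10):113/32,J:-249/32):193/32,(G:91/16,P:213/16):141/32):115/32,H:123/16):261/32,X:261/32)
total length: 2473/32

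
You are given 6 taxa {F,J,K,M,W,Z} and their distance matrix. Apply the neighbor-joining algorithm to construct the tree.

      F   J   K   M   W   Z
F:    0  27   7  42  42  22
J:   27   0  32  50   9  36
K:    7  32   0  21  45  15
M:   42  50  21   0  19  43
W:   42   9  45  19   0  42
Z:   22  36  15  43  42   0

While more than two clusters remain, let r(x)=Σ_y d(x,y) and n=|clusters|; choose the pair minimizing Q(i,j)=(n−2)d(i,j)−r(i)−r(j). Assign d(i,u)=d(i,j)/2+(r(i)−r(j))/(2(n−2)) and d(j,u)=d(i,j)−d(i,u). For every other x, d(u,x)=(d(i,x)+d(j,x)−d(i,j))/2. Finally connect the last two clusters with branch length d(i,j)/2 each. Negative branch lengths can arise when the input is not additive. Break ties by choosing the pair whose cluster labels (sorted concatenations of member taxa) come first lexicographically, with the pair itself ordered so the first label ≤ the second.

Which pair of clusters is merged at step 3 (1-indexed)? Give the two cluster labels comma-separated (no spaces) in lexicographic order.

1. join J+W (d=9, Q=-275) ⇒ JW; edges |J|=33/8, |W|=39/8
  updated: d(F,JW)=30, d(JW,K)=34, d(JW,M)=30, d(JW,Z)=69/2
2. join JW+M (d=30, Q=-349/2) ⇒ JMW; edges |JW|=55/4, |M|=65/4
  updated: d(F,JMW)=21, d(JMW,K)=25/2, d(JMW,Z)=95/4
3. join F+K (d=7, Q=-141/2) ⇒ FK; edges |F|=59/8, |K|=-3/8
  updated: d(FK,JMW)=53/4, d(FK,Z)=15
4. join FK+JMW (d=53/4, Q=-52) ⇒ FJKMW; edges |FK|=9/4, |JMW|=11
  updated: d(FJKMW,Z)=51/4
5. join FJKMW+Z (d=51/4) ⇒ FJKMWZ; edges |FJKMW|=51/8, |Z|=51/8
final tree: (((F:59/8,K:-3/8):9/4,((J:33/8,W:39/8):55/4,M:65/4):11):51/8,Z:51/8)
total length: 72

F,K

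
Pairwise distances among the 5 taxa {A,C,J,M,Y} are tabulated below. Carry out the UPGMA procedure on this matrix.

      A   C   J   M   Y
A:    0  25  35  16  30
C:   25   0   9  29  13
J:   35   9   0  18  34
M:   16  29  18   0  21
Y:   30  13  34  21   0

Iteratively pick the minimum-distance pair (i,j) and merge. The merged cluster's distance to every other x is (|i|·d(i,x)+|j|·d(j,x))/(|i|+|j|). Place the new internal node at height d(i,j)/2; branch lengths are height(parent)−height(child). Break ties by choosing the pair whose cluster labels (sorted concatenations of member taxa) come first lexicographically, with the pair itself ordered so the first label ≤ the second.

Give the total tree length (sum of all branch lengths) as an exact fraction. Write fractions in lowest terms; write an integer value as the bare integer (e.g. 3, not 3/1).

1. join C+J (d=9) ⇒ CJ; edges |C|=9/2, |J|=9/2
  updated: d(A,CJ)=30, d(CJ,M)=47/2, d(CJ,Y)=47/2
2. join A+M (d=16) ⇒ AM; edges |A|=8, |M|=8
  updated: d(AM,CJ)=107/4, d(AM,Y)=51/2
3. join CJ+Y (d=47/2) ⇒ CJY; edges |CJ|=29/4, |Y|=47/4
  updated: d(AM,CJY)=79/3
4. join AM+CJY (d=79/3) ⇒ ACJMY; edges |AM|=31/6, |CJY|=17/12
final tree: ((A:8,M:8):31/6,((C:9/2,J:9/2):29/4,Y:47/4):17/12)
total length: 607/12

607/12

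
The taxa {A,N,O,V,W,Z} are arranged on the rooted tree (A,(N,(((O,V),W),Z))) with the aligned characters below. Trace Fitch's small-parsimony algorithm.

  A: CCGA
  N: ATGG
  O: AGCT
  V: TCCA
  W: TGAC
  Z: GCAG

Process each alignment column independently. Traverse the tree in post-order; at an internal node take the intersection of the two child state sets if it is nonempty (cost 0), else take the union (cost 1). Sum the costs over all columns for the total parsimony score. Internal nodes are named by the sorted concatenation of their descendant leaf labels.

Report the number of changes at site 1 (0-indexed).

3

OV@0: {A} ∪ {T} = {A,T} (union, +1)
OVW@0: {A,T} ∩ {T} = {T} (intersection, +0)
OVWZ@0: {T} ∪ {G} = {G,T} (union, +1)
NOVWZ@0: {A} ∪ {G,T} = {A,G,T} (union, +1)
ANOVWZ@0: {C} ∪ {A,G,T} = {A,C,G,T} (union, +1)
OV@1: {G} ∪ {C} = {C,G} (union, +1)
OVW@1: {C,G} ∩ {G} = {G} (intersection, +0)
OVWZ@1: {G} ∪ {C} = {C,G} (union, +1)
NOVWZ@1: {T} ∪ {C,G} = {C,G,T} (union, +1)
ANOVWZ@1: {C} ∩ {C,G,T} = {C} (intersection, +0)
OV@2: {C} ∩ {C} = {C} (intersection, +0)
OVW@2: {C} ∪ {A} = {A,C} (union, +1)
OVWZ@2: {A,C} ∩ {A} = {A} (intersection, +0)
NOVWZ@2: {G} ∪ {A} = {A,G} (union, +1)
ANOVWZ@2: {G} ∩ {A,G} = {G} (intersection, +0)
OV@3: {T} ∪ {A} = {A,T} (union, +1)
OVW@3: {A,T} ∪ {C} = {A,C,T} (union, +1)
OVWZ@3: {A,C,T} ∪ {G} = {A,C,G,T} (union, +1)
NOVWZ@3: {G} ∩ {A,C,G,T} = {G} (intersection, +0)
ANOVWZ@3: {A} ∪ {G} = {A,G} (union, +1)
per-site changes: [4, 3, 2, 4]; total = 13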